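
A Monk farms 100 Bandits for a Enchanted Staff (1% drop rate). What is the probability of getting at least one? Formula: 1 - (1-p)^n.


P(at least one) = 1 - P(none) = 1 - (1-p)^n
p = 1/100 = 0.01
1 - p = 0.99
(1 - p)^100 = 0.99^100 = 0.366032
P(at least one) = 1 - 0.366032 = 0.6340

0.6340


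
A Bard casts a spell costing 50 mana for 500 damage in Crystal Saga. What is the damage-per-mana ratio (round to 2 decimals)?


Efficiency = damage / mana
= 500 / 50
= 10.00

10.00 dmg/mana


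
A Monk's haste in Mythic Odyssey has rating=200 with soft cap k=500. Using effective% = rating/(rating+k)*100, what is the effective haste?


effective% = rating / (rating + k) * 100
= 200 / (200 + 500) * 100
= 200 / 700 * 100
= 0.285714 * 100
= 28.57%

28.57%


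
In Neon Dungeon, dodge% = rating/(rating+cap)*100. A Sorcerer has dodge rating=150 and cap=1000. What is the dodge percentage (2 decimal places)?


dodge% = 150 / (150 + 1000) * 100
= 150 / 1150 * 100
= 0.130435 * 100
= 13.04%

13.04%


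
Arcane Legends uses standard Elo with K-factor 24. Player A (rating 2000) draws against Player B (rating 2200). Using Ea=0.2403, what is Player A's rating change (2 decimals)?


Elo update: delta = K * (S - Ea), where S = 0.5 (draws)
S - Ea = 0.5 - 0.2403 = 0.2597
Rating change = 24 * 0.2597
= 6.23

6.23 rating points


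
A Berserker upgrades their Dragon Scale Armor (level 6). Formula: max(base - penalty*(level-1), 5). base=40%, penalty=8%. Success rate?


raw_rate = 40 - 8 * (6 - 1)
= 40 - 8 * 5
= 40 - 40
= 0
Apply floor: max(0, 5) = 5%

5%


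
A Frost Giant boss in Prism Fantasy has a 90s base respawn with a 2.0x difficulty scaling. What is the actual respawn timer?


Respawn time = base * multiplier
= 90 * 2.0
= 180.0 seconds

180.0 seconds


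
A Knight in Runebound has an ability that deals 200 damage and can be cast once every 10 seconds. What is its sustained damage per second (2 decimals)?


DPS = damage / cooldown
= 200 / 10
= 20.00

20.00 DPS


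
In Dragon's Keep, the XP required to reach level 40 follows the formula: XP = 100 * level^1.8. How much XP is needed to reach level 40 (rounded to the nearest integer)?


XP = 100 * level^1.8
Substitute level = 40:
XP = 100 * 40^1.8
= 100 * 765.082
= 76508

76508 XP


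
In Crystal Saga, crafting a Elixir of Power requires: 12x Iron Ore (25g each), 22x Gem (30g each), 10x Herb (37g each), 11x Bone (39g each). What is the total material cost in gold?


Cost breakdown:
  Iron Ore: 12 * 25 = 300
  Gem: 22 * 30 = 660
  Herb: 10 * 37 = 370
  Bone: 11 * 39 = 429
Total = 300 + 660 + 370 + 429 = 1759

1759 gold


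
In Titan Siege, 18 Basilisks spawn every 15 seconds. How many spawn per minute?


Spawns per minute = count * (60 / interval)
= 18 * (60 / 15)
= 18 * 4.0
= 72.0

72.0 per minute


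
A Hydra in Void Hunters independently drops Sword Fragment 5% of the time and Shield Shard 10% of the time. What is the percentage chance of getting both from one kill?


For independent events, P(both) = P(A) * P(B)
= 5% * 10%
= 50 / 100 %
= 0.5%

0.5%


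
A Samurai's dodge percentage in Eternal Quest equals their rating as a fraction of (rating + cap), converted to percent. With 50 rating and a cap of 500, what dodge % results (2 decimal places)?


dodge% = 50 / (50 + 500) * 100
= 50 / 550 * 100
= 0.090909 * 100
= 9.09%

9.09%


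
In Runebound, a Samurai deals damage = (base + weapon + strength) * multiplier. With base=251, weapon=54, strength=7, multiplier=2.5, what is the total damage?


Sum base + weapon + str = 251 + 54 + 7 = 312
Multiply by 2.5:
312 * 2.5 = 780.0

780.0 damage


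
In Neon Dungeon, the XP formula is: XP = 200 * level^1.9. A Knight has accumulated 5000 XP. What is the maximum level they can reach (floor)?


XP = 200 * level^1.9, so level = (XP / 200)^(1/1.9)
= (5000 / 200)^(1/1.9)
= 25.0^0.5263
= 5.442
Floor: level = 5

level 5


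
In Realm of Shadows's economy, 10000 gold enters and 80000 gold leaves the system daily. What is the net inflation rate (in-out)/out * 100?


Net gold = 10000 - 80000 = -70000
Inflation rate = net / sunk * 100 = -70000 / 80000 * 100
= -0.875 * 100
= -87.50%

-87.50%


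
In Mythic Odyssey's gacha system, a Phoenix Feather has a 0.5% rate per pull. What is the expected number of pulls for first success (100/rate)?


Expected pulls for a geometric distribution = 1/p = 100 / rate%
= 100 / 0.5
= 200.0

200.0 pulls


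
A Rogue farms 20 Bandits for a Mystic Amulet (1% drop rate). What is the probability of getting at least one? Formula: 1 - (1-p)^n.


P(at least one) = 1 - P(none) = 1 - (1-p)^n
p = 1/100 = 0.01
1 - p = 0.99
(1 - p)^20 = 0.99^20 = 0.817907
P(at least one) = 1 - 0.817907 = 0.1821

0.1821


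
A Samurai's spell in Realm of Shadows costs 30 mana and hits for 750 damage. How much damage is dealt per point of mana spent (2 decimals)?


Efficiency = damage / mana
= 750 / 30
= 25.00

25.00 dmg/mana


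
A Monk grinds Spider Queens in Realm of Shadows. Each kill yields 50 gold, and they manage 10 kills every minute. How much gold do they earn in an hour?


Gold per minute = 50 * 10 = 500
Gold per hour = 500 * 60 = 30000

30000 gold/hour


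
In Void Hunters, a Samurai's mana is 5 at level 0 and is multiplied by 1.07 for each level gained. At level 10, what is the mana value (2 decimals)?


value = base * growth^level
= 5 * 1.07^10
= 5 * 1.967151
= 9.84

9.84 mana


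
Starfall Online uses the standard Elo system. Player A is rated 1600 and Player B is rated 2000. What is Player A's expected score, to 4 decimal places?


Elo expected score: Ea = 1/(1 + 10^((Rb-Ra)/400))
Rb - Ra = 2000 - 1600 = 400
(Rb-Ra)/400 = 400/400 = 1.0
10^1.0 = 10.0
Ea = 1/(1 + 10.0) = 1/11.0 = 0.0909

0.0909


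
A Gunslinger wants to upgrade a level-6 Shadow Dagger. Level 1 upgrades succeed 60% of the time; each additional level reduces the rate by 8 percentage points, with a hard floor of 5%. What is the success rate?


raw_rate = 60 - 8 * (6 - 1)
= 60 - 8 * 5
= 60 - 40
= 20
Apply floor: max(20, 5) = 20%

20%


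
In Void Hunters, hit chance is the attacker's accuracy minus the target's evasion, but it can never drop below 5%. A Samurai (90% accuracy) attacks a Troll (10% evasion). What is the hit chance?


accuracy - evasion = 90 - 10 = 80
Apply floor: max(80, 5) = 80
Hit chance = 80%

80%


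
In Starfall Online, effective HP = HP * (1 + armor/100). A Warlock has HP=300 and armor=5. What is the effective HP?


EHP = 300 * (1 + 5/100)
= 300 * (1 + 0.05)
= 300 * 1.05
= 315.0

315.0 EHP


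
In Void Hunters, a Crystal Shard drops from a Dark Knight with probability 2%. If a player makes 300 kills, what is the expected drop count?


Expected drops = kills * (drop_rate / 100)
= 300 * (2 / 100)
= 300 * 0.02
= 6.0

6.0 drops


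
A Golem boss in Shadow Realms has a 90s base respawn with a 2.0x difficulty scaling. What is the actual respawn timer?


Respawn time = base * multiplier
= 90 * 2.0
= 180.0 seconds

180.0 seconds


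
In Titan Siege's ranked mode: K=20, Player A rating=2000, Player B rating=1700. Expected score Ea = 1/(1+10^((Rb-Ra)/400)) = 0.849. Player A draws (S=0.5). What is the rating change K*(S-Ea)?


Elo update: delta = K * (S - Ea), where S = 0.5 (draws)
S - Ea = 0.5 - 0.849 = -0.349
Rating change = 20 * -0.349
= -6.98

-6.98 rating points


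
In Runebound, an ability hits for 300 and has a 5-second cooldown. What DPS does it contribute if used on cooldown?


DPS = damage / cooldown
= 300 / 5
= 60.00

60.00 DPS


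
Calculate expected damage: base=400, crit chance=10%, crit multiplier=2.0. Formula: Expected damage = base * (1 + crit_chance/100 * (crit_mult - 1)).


E[dmg] = base * (1 + crit_chance * (crit_mult - 1))
cc as decimal = 10/100 = 0.1
cm - 1 = 2.0 - 1 = 1.0
Bonus factor = 0.1 * 1.0 = 0.1
Total multiplier = 1 + 0.1 = 1.1
Expected damage = 400 * 1.1 = 440.00

440.00 damage


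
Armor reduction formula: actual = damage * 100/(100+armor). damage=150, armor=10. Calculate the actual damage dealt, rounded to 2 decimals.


actual = 150 * 100 / (100 + 10)
= 150 * 100 / 110
= 15000 / 110
= 136.36

136.36 damage


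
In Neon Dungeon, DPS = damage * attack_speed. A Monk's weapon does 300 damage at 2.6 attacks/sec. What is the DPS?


DPS = damage * attack_speed
= 300 * 2.6
= 780.0

780.0 DPS


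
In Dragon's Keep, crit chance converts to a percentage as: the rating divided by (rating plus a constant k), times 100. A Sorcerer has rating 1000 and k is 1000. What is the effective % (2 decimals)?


effective% = rating / (rating + k) * 100
= 1000 / (1000 + 1000) * 100
= 1000 / 2000 * 100
= 0.5 * 100
= 50.00%

50.00%


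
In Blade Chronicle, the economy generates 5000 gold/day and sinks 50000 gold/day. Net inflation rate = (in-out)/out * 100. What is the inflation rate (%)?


Net gold = 5000 - 50000 = -45000
Inflation rate = net / sunk * 100 = -45000 / 50000 * 100
= -0.9 * 100
= -90.00%

-90.00%


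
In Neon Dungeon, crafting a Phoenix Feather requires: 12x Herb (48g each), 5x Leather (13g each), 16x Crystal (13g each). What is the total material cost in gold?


Cost breakdown:
  Herb: 12 * 48 = 576
  Leather: 5 * 13 = 65
  Crystal: 16 * 13 = 208
Total = 576 + 65 + 208 = 849

849 gold


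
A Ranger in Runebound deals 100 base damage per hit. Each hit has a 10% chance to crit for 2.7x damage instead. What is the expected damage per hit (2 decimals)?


E[dmg] = base * (1 + crit_chance * (crit_mult - 1))
cc as decimal = 10/100 = 0.1
cm - 1 = 2.7 - 1 = 1.7
Bonus factor = 0.1 * 1.7 = 0.17
Total multiplier = 1 + 0.17 = 1.17
Expected damage = 100 * 1.17 = 117.00

117.00 damage


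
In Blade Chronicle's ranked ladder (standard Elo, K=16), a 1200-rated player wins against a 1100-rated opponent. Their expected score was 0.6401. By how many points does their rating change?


Elo update: delta = K * (S - Ea), where S = 1 (wins)
S - Ea = 1 - 0.6401 = 0.3599
Rating change = 16 * 0.3599
= 5.76

5.76 rating points


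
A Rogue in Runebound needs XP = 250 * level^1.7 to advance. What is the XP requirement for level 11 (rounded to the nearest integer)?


XP = 250 * level^1.7
Substitute level = 11:
XP = 250 * 11^1.7
= 250 * 58.9342
= 14734

14734 XP


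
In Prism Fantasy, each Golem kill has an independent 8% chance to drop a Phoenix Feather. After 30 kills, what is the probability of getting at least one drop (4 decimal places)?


P(at least one) = 1 - P(none) = 1 - (1-p)^n
p = 8/100 = 0.08
1 - p = 0.92
(1 - p)^30 = 0.92^30 = 0.081966
P(at least one) = 1 - 0.081966 = 0.9180

0.9180


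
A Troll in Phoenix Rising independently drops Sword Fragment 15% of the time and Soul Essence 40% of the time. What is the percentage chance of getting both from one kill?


For independent events, P(both) = P(A) * P(B)
= 15% * 40%
= 600 / 100 %
= 6.0%

6.0%


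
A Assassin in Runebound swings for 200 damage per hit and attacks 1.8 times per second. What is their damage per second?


DPS = damage * attack_speed
= 200 * 1.8
= 360.0

360.0 DPS


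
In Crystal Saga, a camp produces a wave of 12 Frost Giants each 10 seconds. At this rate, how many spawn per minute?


Spawns per minute = count * (60 / interval)
= 12 * (60 / 10)
= 12 * 6.0
= 72.0

72.0 per minute


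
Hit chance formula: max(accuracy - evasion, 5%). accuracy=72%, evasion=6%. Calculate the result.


accuracy - evasion = 72 - 6 = 66
Apply floor: max(66, 5) = 66
Hit chance = 66%

66%


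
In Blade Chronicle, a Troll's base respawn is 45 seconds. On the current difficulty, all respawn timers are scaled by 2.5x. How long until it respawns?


Respawn time = base * multiplier
= 45 * 2.5
= 112.5 seconds

112.5 seconds


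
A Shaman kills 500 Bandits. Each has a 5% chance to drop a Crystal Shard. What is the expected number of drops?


Expected drops = kills * (drop_rate / 100)
= 500 * (5 / 100)
= 500 * 0.05
= 25.0

25.0 drops


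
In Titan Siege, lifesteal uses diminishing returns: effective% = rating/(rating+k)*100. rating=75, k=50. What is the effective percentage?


effective% = rating / (rating + k) * 100
= 75 / (75 + 50) * 100
= 75 / 125 * 100
= 0.6 * 100
= 60.00%

60.00%


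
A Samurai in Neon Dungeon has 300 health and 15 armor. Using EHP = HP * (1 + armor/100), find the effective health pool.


EHP = 300 * (1 + 15/100)
= 300 * (1 + 0.15)
= 300 * 1.15
= 345.0

345.0 EHP


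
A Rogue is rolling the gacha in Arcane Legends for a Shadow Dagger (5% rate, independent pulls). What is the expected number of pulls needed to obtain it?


Expected pulls for a geometric distribution = 1/p = 100 / rate%
= 100 / 5
= 20.0

20.0 pulls


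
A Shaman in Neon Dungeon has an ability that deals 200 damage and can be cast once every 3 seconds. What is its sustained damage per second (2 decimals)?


DPS = damage / cooldown
= 200 / 3
= 66.67

66.67 DPS


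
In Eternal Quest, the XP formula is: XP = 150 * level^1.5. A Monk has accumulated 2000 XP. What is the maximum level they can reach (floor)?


XP = 150 * level^1.5, so level = (XP / 150)^(1/1.5)
= (2000 / 150)^(1/1.5)
= 13.3333^0.6667
= 5.6229
Floor: level = 5

level 5


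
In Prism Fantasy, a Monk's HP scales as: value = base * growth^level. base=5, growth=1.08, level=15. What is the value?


value = base * growth^level
= 5 * 1.08^15
= 5 * 3.172169
= 15.86

15.86 HP


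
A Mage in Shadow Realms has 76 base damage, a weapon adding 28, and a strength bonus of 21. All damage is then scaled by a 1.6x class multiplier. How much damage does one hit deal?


Sum base + weapon + str = 76 + 28 + 21 = 125
Multiply by 1.6:
125 * 1.6 = 200.0

200.0 damage


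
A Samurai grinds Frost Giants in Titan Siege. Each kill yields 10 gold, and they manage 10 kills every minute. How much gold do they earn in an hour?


Gold per minute = 10 * 10 = 100
Gold per hour = 100 * 60 = 6000

6000 gold/hour


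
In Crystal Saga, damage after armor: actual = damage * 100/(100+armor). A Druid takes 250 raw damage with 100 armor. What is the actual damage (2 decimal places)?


actual = 250 * 100 / (100 + 100)
= 250 * 100 / 200
= 25000 / 200
= 125.00

125.00 damage


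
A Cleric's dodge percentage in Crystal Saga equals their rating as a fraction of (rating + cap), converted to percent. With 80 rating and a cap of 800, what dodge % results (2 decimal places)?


dodge% = 80 / (80 + 800) * 100
= 80 / 880 * 100
= 0.090909 * 100
= 9.09%

9.09%


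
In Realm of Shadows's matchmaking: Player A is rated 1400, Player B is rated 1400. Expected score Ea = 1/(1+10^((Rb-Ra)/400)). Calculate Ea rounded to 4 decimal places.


Elo expected score: Ea = 1/(1 + 10^((Rb-Ra)/400))
Rb - Ra = 1400 - 1400 = 0
(Rb-Ra)/400 = 0/400 = 0.0
10^0.0 = 1.0
Ea = 1/(1 + 1.0) = 1/2.0 = 0.5000

0.5000


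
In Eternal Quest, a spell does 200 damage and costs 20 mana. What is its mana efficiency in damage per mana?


Efficiency = damage / mana
= 200 / 20
= 10.00

10.00 dmg/mana


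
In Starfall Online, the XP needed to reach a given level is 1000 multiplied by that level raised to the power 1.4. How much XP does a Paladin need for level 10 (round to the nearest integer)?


XP = 1000 * level^1.4
Substitute level = 10:
XP = 1000 * 10^1.4
= 1000 * 25.1189
= 25119

25119 XP


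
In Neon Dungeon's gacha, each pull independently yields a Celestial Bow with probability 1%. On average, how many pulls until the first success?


Expected pulls for a geometric distribution = 1/p = 100 / rate%
= 100 / 1
= 100.0

100.0 pulls


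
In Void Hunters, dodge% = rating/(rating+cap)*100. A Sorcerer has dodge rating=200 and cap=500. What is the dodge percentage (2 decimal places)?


dodge% = 200 / (200 + 500) * 100
= 200 / 700 * 100
= 0.285714 * 100
= 28.57%

28.57%


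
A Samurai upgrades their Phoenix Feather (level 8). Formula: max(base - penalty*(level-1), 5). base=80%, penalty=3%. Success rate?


raw_rate = 80 - 3 * (8 - 1)
= 80 - 3 * 7
= 80 - 21
= 59
Apply floor: max(59, 5) = 59%

59%


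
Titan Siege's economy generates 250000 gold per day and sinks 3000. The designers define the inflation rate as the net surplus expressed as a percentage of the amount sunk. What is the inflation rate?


Net gold = 250000 - 3000 = 247000
Inflation rate = net / sunk * 100 = 247000 / 3000 * 100
= 82.333333 * 100
= 8233.33%

8233.33%


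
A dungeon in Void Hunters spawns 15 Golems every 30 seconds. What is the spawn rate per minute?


Spawns per minute = count * (60 / interval)
= 15 * (60 / 30)
= 15 * 2.0
= 30.0

30.0 per minute


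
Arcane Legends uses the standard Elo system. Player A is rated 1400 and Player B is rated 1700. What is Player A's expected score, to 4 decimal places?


Elo expected score: Ea = 1/(1 + 10^((Rb-Ra)/400))
Rb - Ra = 1700 - 1400 = 300
(Rb-Ra)/400 = 300/400 = 0.75
10^0.75 = 5.623413
Ea = 1/(1 + 5.623413) = 1/6.623413 = 0.1510

0.1510


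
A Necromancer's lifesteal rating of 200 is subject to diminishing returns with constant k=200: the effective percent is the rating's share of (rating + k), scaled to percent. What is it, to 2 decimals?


effective% = rating / (rating + k) * 100
= 200 / (200 + 200) * 100
= 200 / 400 * 100
= 0.5 * 100
= 50.00%

50.00%


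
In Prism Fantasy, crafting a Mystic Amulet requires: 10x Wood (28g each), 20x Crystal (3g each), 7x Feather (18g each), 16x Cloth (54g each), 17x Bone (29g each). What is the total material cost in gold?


Cost breakdown:
  Wood: 10 * 28 = 280
  Crystal: 20 * 3 = 60
  Feather: 7 * 18 = 126
  Cloth: 16 * 54 = 864
  Bone: 17 * 29 = 493
Total = 280 + 60 + 126 + 864 + 493 = 1823

1823 gold


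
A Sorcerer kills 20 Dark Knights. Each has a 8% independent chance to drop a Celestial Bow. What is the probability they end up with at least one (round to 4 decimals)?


P(at least one) = 1 - P(none) = 1 - (1-p)^n
p = 8/100 = 0.08
1 - p = 0.92
(1 - p)^20 = 0.92^20 = 0.188693
P(at least one) = 1 - 0.188693 = 0.8113

0.8113


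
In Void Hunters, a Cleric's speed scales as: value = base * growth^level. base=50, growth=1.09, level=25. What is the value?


value = base * growth^level
= 50 * 1.09^25
= 50 * 8.623081
= 431.15

431.15 speed


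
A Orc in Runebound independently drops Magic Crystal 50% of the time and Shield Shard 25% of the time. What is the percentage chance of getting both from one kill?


For independent events, P(both) = P(A) * P(B)
= 50% * 25%
= 1250 / 100 %
= 12.5%

12.5%


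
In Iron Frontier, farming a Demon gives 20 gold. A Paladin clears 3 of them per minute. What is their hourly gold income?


Gold per minute = 20 * 3 = 60
Gold per hour = 60 * 60 = 3600

3600 gold/hour


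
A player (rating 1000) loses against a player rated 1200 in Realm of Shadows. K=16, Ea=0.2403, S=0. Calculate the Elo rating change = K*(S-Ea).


Elo update: delta = K * (S - Ea), where S = 0 (loses)
S - Ea = 0 - 0.2403 = -0.2403
Rating change = 16 * -0.2403
= -3.84

-3.84 rating points


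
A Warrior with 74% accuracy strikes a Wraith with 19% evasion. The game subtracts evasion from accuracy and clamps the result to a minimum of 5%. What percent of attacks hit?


accuracy - evasion = 74 - 19 = 55
Apply floor: max(55, 5) = 55
Hit chance = 55%

55%


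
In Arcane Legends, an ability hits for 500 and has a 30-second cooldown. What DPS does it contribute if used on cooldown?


DPS = damage / cooldown
= 500 / 30
= 16.67

16.67 DPS


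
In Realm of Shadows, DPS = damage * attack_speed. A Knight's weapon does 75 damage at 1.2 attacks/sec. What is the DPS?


DPS = damage * attack_speed
= 75 * 1.2
= 90.0

90.0 DPS


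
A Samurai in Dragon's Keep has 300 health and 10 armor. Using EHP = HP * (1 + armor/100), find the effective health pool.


EHP = 300 * (1 + 10/100)
= 300 * (1 + 0.1)
= 300 * 1.1
= 330.0

330.0 EHP


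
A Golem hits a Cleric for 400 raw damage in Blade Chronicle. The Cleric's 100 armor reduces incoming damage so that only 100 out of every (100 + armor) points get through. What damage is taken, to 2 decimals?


actual = 400 * 100 / (100 + 100)
= 400 * 100 / 200
= 40000 / 200
= 200.00

200.00 damage


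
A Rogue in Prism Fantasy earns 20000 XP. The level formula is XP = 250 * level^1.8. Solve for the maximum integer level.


XP = 250 * level^1.8, so level = (XP / 250)^(1/1.8)
= (20000 / 250)^(1/1.8)
= 80.0^0.5556
= 11.4096
Floor: level = 11

level 11


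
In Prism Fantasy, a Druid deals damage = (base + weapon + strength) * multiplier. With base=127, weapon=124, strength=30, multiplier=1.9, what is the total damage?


Sum base + weapon + str = 127 + 124 + 30 = 281
Multiply by 1.9:
281 * 1.9 = 533.9

533.9 damage


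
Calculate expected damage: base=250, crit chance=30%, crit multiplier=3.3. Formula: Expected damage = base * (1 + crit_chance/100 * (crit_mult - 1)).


E[dmg] = base * (1 + crit_chance * (crit_mult - 1))
cc as decimal = 30/100 = 0.3
cm - 1 = 3.3 - 1 = 2.3
Bonus factor = 0.3 * 2.3 = 0.69
Total multiplier = 1 + 0.69 = 1.69
Expected damage = 250 * 1.69 = 422.50

422.50 damage


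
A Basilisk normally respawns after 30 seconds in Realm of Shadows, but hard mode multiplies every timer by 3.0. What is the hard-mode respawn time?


Respawn time = base * multiplier
= 30 * 3.0
= 90.0 seconds

90.0 seconds


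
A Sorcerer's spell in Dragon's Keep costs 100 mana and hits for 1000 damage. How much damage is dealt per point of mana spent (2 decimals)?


Efficiency = damage / mana
= 1000 / 100
= 10.00

10.00 dmg/mana


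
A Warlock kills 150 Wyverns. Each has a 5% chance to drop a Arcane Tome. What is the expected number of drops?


Expected drops = kills * (drop_rate / 100)
= 150 * (5 / 100)
= 150 * 0.05
= 7.5

7.5 drops


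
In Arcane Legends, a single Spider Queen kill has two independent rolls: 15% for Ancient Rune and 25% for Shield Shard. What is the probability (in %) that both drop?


For independent events, P(both) = P(A) * P(B)
= 15% * 25%
= 375 / 100 %
= 3.75%

3.75%


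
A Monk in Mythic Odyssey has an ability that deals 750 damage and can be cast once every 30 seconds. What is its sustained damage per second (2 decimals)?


DPS = damage / cooldown
= 750 / 30
= 25.00

25.00 DPS


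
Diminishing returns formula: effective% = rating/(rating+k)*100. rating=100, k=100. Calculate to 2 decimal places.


effective% = rating / (rating + k) * 100
= 100 / (100 + 100) * 100
= 100 / 200 * 100
= 0.5 * 100
= 50.00%

50.00%


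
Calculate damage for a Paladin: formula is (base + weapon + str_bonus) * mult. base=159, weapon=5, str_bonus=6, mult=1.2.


Sum base + weapon + str = 159 + 5 + 6 = 170
Multiply by 1.2:
170 * 1.2 = 204.0

204.0 damage


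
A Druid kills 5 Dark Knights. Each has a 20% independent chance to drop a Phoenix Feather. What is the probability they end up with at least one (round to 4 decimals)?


P(at least one) = 1 - P(none) = 1 - (1-p)^n
p = 20/100 = 0.2
1 - p = 0.8
(1 - p)^5 = 0.8^5 = 0.327680
P(at least one) = 1 - 0.327680 = 0.6723

0.6723


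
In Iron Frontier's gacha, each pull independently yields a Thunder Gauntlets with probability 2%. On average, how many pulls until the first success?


Expected pulls for a geometric distribution = 1/p = 100 / rate%
= 100 / 2
= 50.0

50.0 pulls


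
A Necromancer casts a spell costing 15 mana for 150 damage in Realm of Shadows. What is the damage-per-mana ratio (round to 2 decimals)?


Efficiency = damage / mana
= 150 / 15
= 10.00

10.00 dmg/mana


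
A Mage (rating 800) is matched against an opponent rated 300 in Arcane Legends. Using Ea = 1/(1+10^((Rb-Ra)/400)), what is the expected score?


Elo expected score: Ea = 1/(1 + 10^((Rb-Ra)/400))
Rb - Ra = 300 - 800 = -500
(Rb-Ra)/400 = -500/400 = -1.25
10^-1.25 = 0.056234
Ea = 1/(1 + 0.056234) = 1/1.056234 = 0.9468

0.9468


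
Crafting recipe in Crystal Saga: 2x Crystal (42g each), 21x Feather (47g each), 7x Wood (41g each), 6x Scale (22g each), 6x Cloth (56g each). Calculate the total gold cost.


Cost breakdown:
  Crystal: 2 * 42 = 84
  Feather: 21 * 47 = 987
  Wood: 7 * 41 = 287
  Scale: 6 * 22 = 132
  Cloth: 6 * 56 = 336
Total = 84 + 987 + 287 + 132 + 336 = 1826

1826 gold


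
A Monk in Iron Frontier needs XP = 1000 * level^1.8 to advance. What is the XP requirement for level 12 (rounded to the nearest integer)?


XP = 1000 * level^1.8
Substitute level = 12:
XP = 1000 * 12^1.8
= 1000 * 87.60447
= 87604

87604 XP


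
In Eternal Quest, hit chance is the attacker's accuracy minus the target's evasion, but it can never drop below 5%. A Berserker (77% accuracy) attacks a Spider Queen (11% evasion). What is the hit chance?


accuracy - evasion = 77 - 11 = 66
Apply floor: max(66, 5) = 66
Hit chance = 66%

66%


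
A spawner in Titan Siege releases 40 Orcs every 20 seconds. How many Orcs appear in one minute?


Spawns per minute = count * (60 / interval)
= 40 * (60 / 20)
= 40 * 3.0
= 120.0

120.0 per minute


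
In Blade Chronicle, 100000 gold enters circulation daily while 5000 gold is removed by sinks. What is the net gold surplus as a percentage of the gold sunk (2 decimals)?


Net gold = 100000 - 5000 = 95000
Inflation rate = net / sunk * 100 = 95000 / 5000 * 100
= 19.0 * 100
= 1900.00%

1900.00%


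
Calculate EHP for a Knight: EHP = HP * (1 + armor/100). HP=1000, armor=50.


EHP = 1000 * (1 + 50/100)
= 1000 * (1 + 0.5)
= 1000 * 1.5
= 1500.0

1500.0 EHP


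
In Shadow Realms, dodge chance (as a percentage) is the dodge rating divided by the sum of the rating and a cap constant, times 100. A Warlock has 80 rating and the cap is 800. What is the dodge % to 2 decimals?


dodge% = 80 / (80 + 800) * 100
= 80 / 880 * 100
= 0.090909 * 100
= 9.09%

9.09%


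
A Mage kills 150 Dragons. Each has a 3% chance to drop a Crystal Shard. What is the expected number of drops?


Expected drops = kills * (drop_rate / 100)
= 150 * (3 / 100)
= 150 * 0.03
= 4.5

4.5 drops


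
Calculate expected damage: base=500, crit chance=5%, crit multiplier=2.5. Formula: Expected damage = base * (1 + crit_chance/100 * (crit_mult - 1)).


E[dmg] = base * (1 + crit_chance * (crit_mult - 1))
cc as decimal = 5/100 = 0.05
cm - 1 = 2.5 - 1 = 1.5
Bonus factor = 0.05 * 1.5 = 0.075
Total multiplier = 1 + 0.075 = 1.075
Expected damage = 500 * 1.075 = 537.50

537.50 damage


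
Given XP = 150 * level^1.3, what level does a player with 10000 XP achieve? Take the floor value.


XP = 150 * level^1.3, so level = (XP / 150)^(1/1.3)
= (10000 / 150)^(1/1.3)
= 66.6667^0.7692
= 25.2934
Floor: level = 25

level 25


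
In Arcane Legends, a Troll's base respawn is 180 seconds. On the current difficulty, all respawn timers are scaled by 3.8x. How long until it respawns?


Respawn time = base * multiplier
= 180 * 3.8
= 684.0 seconds

684.0 seconds


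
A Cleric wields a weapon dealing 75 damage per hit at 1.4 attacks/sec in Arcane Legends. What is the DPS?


DPS = damage * attack_speed
= 75 * 1.4
= 105.0

105.0 DPS


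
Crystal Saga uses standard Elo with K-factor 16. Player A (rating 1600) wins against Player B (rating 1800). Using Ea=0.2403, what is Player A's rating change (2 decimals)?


Elo update: delta = K * (S - Ea), where S = 1 (wins)
S - Ea = 1 - 0.2403 = 0.7597
Rating change = 16 * 0.7597
= 12.16

12.16 rating points


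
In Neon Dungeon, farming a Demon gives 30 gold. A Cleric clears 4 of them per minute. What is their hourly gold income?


Gold per minute = 30 * 4 = 120
Gold per hour = 120 * 60 = 7200

7200 gold/hour


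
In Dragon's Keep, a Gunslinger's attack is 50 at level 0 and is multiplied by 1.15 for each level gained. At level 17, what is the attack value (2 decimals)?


value = base * growth^level
= 50 * 1.15^17
= 50 * 10.761264
= 538.06

538.06 attack


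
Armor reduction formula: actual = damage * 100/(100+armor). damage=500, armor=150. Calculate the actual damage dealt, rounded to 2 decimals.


actual = 500 * 100 / (100 + 150)
= 500 * 100 / 250
= 50000 / 250
= 200.00

200.00 damage


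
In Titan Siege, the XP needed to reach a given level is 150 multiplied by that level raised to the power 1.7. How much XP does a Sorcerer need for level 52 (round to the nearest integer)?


XP = 150 * level^1.7
Substitute level = 52:
XP = 150 * 52^1.7
= 150 * 826.4293
= 123964

123964 XP


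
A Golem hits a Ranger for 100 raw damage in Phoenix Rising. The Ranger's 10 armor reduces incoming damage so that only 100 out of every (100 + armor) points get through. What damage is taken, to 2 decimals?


actual = 100 * 100 / (100 + 10)
= 100 * 100 / 110
= 10000 / 110
= 90.91

90.91 damage


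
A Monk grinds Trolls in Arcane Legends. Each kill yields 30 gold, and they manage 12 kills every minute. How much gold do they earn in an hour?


Gold per minute = 30 * 12 = 360
Gold per hour = 360 * 60 = 21600

21600 gold/hour


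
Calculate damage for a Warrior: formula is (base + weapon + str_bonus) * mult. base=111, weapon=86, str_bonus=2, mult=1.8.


Sum base + weapon + str = 111 + 86 + 2 = 199
Multiply by 1.8:
199 * 1.8 = 358.2

358.2 damage


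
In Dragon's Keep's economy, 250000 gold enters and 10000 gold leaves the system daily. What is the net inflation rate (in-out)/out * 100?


Net gold = 250000 - 10000 = 240000
Inflation rate = net / sunk * 100 = 240000 / 10000 * 100
= 24.0 * 100
= 2400.00%

2400.00%


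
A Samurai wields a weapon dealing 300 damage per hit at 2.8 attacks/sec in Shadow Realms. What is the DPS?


DPS = damage * attack_speed
= 300 * 2.8
= 840.0

840.0 DPS


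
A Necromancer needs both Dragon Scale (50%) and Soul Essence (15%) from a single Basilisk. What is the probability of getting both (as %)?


For independent events, P(both) = P(A) * P(B)
= 50% * 15%
= 750 / 100 %
= 7.5%

7.5%


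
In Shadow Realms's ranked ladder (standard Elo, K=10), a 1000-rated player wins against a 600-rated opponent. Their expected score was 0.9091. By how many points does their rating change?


Elo update: delta = K * (S - Ea), where S = 1 (wins)
S - Ea = 1 - 0.9091 = 0.0909
Rating change = 10 * 0.0909
= 0.91

0.91 rating points


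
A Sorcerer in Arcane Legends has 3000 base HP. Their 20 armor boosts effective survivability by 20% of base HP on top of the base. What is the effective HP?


EHP = 3000 * (1 + 20/100)
= 3000 * (1 + 0.2)
= 3000 * 1.2
= 3600.0

3600.0 EHP


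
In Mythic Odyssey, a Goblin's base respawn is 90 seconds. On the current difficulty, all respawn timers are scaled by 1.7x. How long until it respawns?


Respawn time = base * multiplier
= 90 * 1.7
= 153.0 seconds

153.0 seconds


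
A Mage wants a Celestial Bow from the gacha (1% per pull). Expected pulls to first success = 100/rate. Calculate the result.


Expected pulls for a geometric distribution = 1/p = 100 / rate%
= 100 / 1
= 100.0

100.0 pulls


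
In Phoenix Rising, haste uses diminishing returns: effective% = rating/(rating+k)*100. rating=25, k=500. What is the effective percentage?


effective% = rating / (rating + k) * 100
= 25 / (25 + 500) * 100
= 25 / 525 * 100
= 0.047619 * 100
= 4.76%

4.76%


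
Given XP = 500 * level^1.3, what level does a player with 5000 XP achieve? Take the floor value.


XP = 500 * level^1.3, so level = (XP / 500)^(1/1.3)
= (5000 / 500)^(1/1.3)
= 10.0^0.7692
= 5.878
Floor: level = 5

level 5


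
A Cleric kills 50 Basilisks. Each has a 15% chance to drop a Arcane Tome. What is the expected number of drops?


Expected drops = kills * (drop_rate / 100)
= 50 * (15 / 100)
= 50 * 0.15
= 7.5

7.5 drops


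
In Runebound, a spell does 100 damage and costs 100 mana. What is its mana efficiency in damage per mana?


Efficiency = damage / mana
= 100 / 100
= 1.00

1.00 dmg/mana


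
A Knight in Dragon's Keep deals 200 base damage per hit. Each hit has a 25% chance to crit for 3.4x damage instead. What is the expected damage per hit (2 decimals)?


E[dmg] = base * (1 + crit_chance * (crit_mult - 1))
cc as decimal = 25/100 = 0.25
cm - 1 = 3.4 - 1 = 2.4
Bonus factor = 0.25 * 2.4 = 0.6
Total multiplier = 1 + 0.6 = 1.6
Expected damage = 200 * 1.6 = 320.00

320.00 damage


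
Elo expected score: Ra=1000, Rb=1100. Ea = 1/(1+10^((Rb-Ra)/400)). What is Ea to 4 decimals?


Elo expected score: Ea = 1/(1 + 10^((Rb-Ra)/400))
Rb - Ra = 1100 - 1000 = 100
(Rb-Ra)/400 = 100/400 = 0.25
10^0.25 = 1.778279
Ea = 1/(1 + 1.778279) = 1/2.778279 = 0.3599

0.3599


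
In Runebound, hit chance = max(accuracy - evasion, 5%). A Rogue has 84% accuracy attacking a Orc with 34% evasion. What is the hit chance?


accuracy - evasion = 84 - 34 = 50
Apply floor: max(50, 5) = 50
Hit chance = 50%

50%


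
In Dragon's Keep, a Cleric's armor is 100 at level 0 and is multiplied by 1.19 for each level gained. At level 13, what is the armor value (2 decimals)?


value = base * growth^level
= 100 * 1.19^13
= 100 * 9.596448
= 959.64

959.64 armor


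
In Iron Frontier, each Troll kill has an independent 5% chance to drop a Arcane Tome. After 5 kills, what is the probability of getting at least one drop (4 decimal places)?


P(at least one) = 1 - P(none) = 1 - (1-p)^n
p = 5/100 = 0.05
1 - p = 0.95
(1 - p)^5 = 0.95^5 = 0.773781
P(at least one) = 1 - 0.773781 = 0.2262

0.2262


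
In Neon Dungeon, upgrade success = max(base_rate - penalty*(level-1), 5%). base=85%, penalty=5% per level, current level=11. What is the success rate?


raw_rate = 85 - 5 * (11 - 1)
= 85 - 5 * 10
= 85 - 50
= 35
Apply floor: max(35, 5) = 35%

35%


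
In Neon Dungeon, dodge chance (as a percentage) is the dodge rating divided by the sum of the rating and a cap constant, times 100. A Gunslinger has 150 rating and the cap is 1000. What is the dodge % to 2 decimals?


dodge% = 150 / (150 + 1000) * 100
= 150 / 1150 * 100
= 0.130435 * 100
= 13.04%

13.04%


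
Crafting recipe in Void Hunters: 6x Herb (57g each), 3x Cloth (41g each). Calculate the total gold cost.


Cost breakdown:
  Herb: 6 * 57 = 342
  Cloth: 3 * 41 = 123
Total = 342 + 123 = 465

465 gold


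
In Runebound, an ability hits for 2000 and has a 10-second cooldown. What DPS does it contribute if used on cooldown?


DPS = damage / cooldown
= 2000 / 10
= 200.00

200.00 DPS


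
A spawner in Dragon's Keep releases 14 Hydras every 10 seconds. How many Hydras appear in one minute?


Spawns per minute = count * (60 / interval)
= 14 * (60 / 10)
= 14 * 6.0
= 84.0

84.0 per minute


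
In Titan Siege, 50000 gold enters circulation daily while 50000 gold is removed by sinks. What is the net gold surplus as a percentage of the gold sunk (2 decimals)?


Net gold = 50000 - 50000 = 0
Inflation rate = net / sunk * 100 = 0 / 50000 * 100
= 0.0 * 100
= 0.00%

0.00%


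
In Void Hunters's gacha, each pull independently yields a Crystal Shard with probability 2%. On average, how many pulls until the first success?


Expected pulls for a geometric distribution = 1/p = 100 / rate%
= 100 / 2
= 50.0

50.0 pulls


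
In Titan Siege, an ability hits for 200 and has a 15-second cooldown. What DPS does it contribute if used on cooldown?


DPS = damage / cooldown
= 200 / 15
= 13.33

13.33 DPS


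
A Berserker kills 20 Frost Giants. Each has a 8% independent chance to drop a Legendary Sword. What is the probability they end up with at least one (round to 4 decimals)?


P(at least one) = 1 - P(none) = 1 - (1-p)^n
p = 8/100 = 0.08
1 - p = 0.92
(1 - p)^20 = 0.92^20 = 0.188693
P(at least one) = 1 - 0.188693 = 0.8113

0.8113


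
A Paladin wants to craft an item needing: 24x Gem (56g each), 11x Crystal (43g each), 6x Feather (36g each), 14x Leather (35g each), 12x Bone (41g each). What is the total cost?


Cost breakdown:
  Gem: 24 * 56 = 1344
  Crystal: 11 * 43 = 473
  Feather: 6 * 36 = 216
  Leather: 14 * 35 = 490
  Bone: 12 * 41 = 492
Total = 1344 + 473 + 216 + 490 + 492 = 3015

3015 gold


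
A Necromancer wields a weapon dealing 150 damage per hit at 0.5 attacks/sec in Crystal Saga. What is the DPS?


DPS = damage * attack_speed
= 150 * 0.5
= 75.0

75.0 DPS


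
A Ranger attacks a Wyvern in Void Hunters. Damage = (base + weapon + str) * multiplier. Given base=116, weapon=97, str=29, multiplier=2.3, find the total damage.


Sum base + weapon + str = 116 + 97 + 29 = 242
Multiply by 2.3:
242 * 2.3 = 556.6

556.6 damage


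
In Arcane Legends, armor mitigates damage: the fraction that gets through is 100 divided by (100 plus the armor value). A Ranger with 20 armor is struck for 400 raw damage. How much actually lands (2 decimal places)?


actual = 400 * 100 / (100 + 20)
= 400 * 100 / 120
= 40000 / 120
= 333.33

333.33 damage


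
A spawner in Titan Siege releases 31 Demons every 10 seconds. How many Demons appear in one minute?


Spawns per minute = count * (60 / interval)
= 31 * (60 / 10)
= 31 * 6.0
= 186.0

186.0 per minute


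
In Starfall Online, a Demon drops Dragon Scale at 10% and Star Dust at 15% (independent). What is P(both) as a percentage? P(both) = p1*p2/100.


For independent events, P(both) = P(A) * P(B)
= 10% * 15%
= 150 / 100 %
= 1.5%

1.5%


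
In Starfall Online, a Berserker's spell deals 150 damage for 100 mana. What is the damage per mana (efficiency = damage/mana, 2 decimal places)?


Efficiency = damage / mana
= 150 / 100
= 1.50

1.50 dmg/mana


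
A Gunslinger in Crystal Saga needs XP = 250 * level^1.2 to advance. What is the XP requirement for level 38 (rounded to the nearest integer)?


XP = 250 * level^1.2
Substitute level = 38:
XP = 250 * 38^1.2
= 250 * 78.6575
= 19664

19664 XP


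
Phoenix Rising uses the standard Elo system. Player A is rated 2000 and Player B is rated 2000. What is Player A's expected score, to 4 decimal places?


Elo expected score: Ea = 1/(1 + 10^((Rb-Ra)/400))
Rb - Ra = 2000 - 2000 = 0
(Rb-Ra)/400 = 0/400 = 0.0
10^0.0 = 1.0
Ea = 1/(1 + 1.0) = 1/2.0 = 0.5000

0.5000


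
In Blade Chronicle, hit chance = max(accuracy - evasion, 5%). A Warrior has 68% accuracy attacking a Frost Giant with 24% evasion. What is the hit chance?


accuracy - evasion = 68 - 24 = 44
Apply floor: max(44, 5) = 44
Hit chance = 44%

44%


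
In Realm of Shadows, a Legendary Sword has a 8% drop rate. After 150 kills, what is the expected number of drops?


Expected drops = kills * (drop_rate / 100)
= 150 * (8 / 100)
= 150 * 0.08
= 12.0

12.0 drops


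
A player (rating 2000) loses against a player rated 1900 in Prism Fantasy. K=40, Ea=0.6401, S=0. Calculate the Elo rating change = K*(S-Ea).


Elo update: delta = K * (S - Ea), where S = 0 (loses)
S - Ea = 0 - 0.6401 = -0.6401
Rating change = 40 * -0.6401
= -25.60

-25.60 rating points


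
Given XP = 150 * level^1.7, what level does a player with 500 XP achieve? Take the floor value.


XP = 150 * level^1.7, so level = (XP / 150)^(1/1.7)
= (500 / 150)^(1/1.7)
= 3.3333^0.5882
= 2.0304
Floor: level = 2

level 2


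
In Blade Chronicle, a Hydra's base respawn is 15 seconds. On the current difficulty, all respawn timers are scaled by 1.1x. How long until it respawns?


Respawn time = base * multiplier
= 15 * 1.1
= 16.5 seconds

16.5 seconds


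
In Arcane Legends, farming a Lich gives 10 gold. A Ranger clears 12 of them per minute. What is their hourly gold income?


Gold per minute = 10 * 12 = 120
Gold per hour = 120 * 60 = 7200

7200 gold/hour


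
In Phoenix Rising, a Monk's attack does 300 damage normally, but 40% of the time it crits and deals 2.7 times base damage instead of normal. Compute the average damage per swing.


E[dmg] = base * (1 + crit_chance * (crit_mult - 1))
cc as decimal = 40/100 = 0.4
cm - 1 = 2.7 - 1 = 1.7
Bonus factor = 0.4 * 1.7 = 0.68
Total multiplier = 1 + 0.68 = 1.68
Expected damage = 300 * 1.68 = 504.00

504.00 damage


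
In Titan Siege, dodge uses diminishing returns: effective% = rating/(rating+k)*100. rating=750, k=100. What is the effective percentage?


effective% = rating / (rating + k) * 100
= 750 / (750 + 100) * 100
= 750 / 850 * 100
= 0.882353 * 100
= 88.24%

88.24%
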